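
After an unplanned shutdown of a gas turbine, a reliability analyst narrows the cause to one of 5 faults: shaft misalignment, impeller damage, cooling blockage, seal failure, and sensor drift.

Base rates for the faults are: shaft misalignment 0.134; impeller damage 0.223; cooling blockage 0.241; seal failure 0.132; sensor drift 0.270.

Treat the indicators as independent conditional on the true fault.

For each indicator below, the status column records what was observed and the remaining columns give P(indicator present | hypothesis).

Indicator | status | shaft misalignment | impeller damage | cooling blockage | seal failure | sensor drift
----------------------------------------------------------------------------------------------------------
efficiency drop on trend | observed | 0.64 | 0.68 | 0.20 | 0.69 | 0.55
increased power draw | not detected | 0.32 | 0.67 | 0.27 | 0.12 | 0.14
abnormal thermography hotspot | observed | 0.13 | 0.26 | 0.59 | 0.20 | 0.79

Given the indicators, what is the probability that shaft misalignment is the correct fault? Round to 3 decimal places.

0.048

For each hypothesis, the unnormalized posterior weight is prior × product of the indicator likelihoods (using 1 − P(present | H) for each absent indicator):
  shaft misalignment: 0.134 × 0.64 × (1 − 0.32) × 0.13 = 0.0075812
  impeller damage: 0.223 × 0.68 × (1 − 0.67) × 0.26 = 0.013011
  cooling blockage: 0.241 × 0.20 × (1 − 0.27) × 0.59 = 0.02076
  seal failure: 0.132 × 0.69 × (1 − 0.12) × 0.20 = 0.01603
  sensor drift: 0.270 × 0.55 × (1 − 0.14) × 0.79 = 0.10089
Normalizing constant Z = 0.0075812 + 0.013011 + 0.02076 + 0.01603 + 0.10089 = 0.15827.
P(shaft misalignment | evidence) = 0.0075812 / 0.15827 ≈ 0.048.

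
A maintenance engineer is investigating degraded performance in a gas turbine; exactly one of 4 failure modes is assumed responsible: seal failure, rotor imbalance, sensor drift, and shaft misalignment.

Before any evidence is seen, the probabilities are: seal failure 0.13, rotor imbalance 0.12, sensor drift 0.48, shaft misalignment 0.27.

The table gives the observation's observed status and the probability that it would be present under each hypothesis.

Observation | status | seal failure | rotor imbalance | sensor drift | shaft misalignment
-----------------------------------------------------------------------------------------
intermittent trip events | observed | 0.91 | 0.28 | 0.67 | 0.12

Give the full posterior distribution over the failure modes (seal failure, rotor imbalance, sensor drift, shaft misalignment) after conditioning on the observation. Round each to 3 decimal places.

0.234, 0.066, 0.636, 0.064

Multiply each prior by the likelihood of the observation:
  seal failure: 0.13 × 0.91 = 0.1183
  rotor imbalance: 0.12 × 0.28 = 0.0336
  sensor drift: 0.48 × 0.67 = 0.3216
  shaft misalignment: 0.27 × 0.12 = 0.0324
Normalizing constant Z = 0.1183 + 0.0336 + 0.3216 + 0.0324 = 0.5059.
P(seal failure | evidence) = 0.1183 / 0.5059 ≈ 0.234
P(rotor imbalance | evidence) = 0.0336 / 0.5059 ≈ 0.066
P(sensor drift | evidence) = 0.3216 / 0.5059 ≈ 0.636
P(shaft misalignment | evidence) = 0.0324 / 0.5059 ≈ 0.064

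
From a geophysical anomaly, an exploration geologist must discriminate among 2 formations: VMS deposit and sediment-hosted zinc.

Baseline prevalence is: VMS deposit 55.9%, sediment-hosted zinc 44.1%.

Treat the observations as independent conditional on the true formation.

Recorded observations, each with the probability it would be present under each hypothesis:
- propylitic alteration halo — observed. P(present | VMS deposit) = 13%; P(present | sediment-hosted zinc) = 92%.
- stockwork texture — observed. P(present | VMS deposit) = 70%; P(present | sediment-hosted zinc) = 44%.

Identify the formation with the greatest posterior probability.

Multiply each prior by the joint likelihood of the evidence pattern:
  VMS deposit: 0.559 × 0.13 × 0.70 = 0.050869
  sediment-hosted zinc: 0.441 × 0.92 × 0.44 = 0.17852
The unnormalized weights sum to 0.22939.
P(VMS deposit | evidence) ≈ 0.050869 / 0.22939 ≈ 0.222
P(sediment-hosted zinc | evidence) ≈ 0.17852 / 0.22939 ≈ 0.778
The largest is 0.778, so sediment-hosted zinc is most probable.

sediment-hosted zinc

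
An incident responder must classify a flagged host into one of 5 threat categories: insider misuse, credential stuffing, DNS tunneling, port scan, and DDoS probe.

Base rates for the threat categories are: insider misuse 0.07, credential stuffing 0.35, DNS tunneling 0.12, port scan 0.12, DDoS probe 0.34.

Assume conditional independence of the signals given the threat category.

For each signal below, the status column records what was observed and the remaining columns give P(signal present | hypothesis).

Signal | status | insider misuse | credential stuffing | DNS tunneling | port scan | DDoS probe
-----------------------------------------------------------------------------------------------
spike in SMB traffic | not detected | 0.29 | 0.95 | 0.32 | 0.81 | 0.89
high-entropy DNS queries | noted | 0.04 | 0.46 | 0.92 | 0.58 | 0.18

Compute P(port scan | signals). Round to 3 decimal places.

Multiply each prior by the joint likelihood of the signal pattern (using 1 − P(present | H) for each absent signal):
  insider misuse: 0.07 × (1 − 0.29) × 0.04 = 0.001988
  credential stuffing: 0.35 × (1 − 0.95) × 0.46 = 0.00805
  DNS tunneling: 0.12 × (1 − 0.32) × 0.92 = 0.075072
  port scan: 0.12 × (1 − 0.81) × 0.58 = 0.013224
  DDoS probe: 0.34 × (1 − 0.89) × 0.18 = 0.006732
The unnormalized weights sum to 0.10507.
P(port scan | evidence) = 0.013224 / 0.10507 ≈ 0.126.

0.126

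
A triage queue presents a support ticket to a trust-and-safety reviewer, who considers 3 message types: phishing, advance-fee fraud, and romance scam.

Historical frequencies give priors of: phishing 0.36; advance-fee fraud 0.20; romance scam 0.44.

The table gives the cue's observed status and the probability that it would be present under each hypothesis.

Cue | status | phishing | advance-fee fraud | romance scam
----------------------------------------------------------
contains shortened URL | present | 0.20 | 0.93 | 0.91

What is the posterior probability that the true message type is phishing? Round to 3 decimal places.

0.109

For each hypothesis, the unnormalized posterior weight is prior × likelihood:
  phishing: 0.36 × 0.20 = 0.072
  advance-fee fraud: 0.20 × 0.93 = 0.186
  romance scam: 0.44 × 0.91 = 0.4004
The unnormalized weights sum to 0.6584.
P(phishing | evidence) = 0.072 / 0.6584 ≈ 0.109.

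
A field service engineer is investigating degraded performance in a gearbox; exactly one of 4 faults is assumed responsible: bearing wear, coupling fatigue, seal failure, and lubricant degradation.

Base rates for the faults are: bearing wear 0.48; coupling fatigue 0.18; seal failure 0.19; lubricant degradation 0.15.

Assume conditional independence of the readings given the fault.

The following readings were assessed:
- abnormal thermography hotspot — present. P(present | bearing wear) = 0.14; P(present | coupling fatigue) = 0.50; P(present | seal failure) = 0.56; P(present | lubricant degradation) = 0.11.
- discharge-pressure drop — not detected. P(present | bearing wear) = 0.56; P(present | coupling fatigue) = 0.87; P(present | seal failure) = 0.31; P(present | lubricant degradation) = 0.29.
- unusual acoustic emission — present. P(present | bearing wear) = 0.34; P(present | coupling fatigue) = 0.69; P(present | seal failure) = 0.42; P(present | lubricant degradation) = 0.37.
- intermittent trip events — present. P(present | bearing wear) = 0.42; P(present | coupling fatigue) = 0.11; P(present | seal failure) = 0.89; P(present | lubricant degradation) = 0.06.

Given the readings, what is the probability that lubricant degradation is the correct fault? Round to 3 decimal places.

0.008

By Bayes' rule with conditional independence, the unnormalized weight for each hypothesis is prior × ∏ likelihoods (using 1 − P(present | H) for each absent reading):
  bearing wear: 0.48 × 0.14 × (1 − 0.56) × 0.34 × 0.42 = 0.0042223
  coupling fatigue: 0.18 × 0.50 × (1 − 0.87) × 0.69 × 0.11 = 0.00088803
  seal failure: 0.19 × 0.56 × (1 − 0.31) × 0.42 × 0.89 = 0.027443
  lubricant degradation: 0.15 × 0.11 × (1 − 0.29) × 0.37 × 0.06 = 0.00026007
Normalizing constant Z = 0.0042223 + 0.00088803 + 0.027443 + 0.00026007 = 0.032813.
P(lubricant degradation | evidence) = 0.00026007 / 0.032813 ≈ 0.008.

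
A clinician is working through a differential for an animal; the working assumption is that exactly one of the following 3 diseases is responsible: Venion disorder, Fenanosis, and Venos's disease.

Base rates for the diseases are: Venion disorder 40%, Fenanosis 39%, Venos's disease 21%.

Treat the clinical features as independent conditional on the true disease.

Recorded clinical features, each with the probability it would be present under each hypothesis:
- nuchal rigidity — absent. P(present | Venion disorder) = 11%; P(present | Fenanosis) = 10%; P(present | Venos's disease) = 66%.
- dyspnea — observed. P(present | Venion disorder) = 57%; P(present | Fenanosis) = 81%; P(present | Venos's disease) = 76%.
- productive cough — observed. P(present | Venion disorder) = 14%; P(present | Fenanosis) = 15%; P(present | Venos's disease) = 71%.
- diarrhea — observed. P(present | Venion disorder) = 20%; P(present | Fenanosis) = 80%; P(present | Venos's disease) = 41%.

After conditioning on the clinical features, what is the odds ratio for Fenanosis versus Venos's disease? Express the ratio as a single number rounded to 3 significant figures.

2.16

Posterior odds equal prior odds times the likelihood ratio; only the two competing hypotheses matter (using 1 − P(present | H) for each absent clinical feature).
  Fenanosis: 0.39 × (1 − 0.10) × 0.81 × 0.15 × 0.80 = 0.034117
  Venos's disease: 0.21 × (1 − 0.66) × 0.76 × 0.71 × 0.41 = 0.015796
Posterior odds = 0.034117 / 0.015796 ≈ 2.16.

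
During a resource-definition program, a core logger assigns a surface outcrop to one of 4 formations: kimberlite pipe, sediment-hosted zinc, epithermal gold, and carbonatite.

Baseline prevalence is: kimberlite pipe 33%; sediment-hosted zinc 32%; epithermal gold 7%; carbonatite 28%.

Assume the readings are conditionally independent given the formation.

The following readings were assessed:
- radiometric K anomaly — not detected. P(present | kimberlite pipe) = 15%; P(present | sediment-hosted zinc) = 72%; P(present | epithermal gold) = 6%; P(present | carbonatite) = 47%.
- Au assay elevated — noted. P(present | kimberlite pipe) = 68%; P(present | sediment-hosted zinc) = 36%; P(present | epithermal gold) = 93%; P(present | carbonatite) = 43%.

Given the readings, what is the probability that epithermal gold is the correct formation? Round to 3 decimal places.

For each hypothesis, the unnormalized posterior weight is prior × product of the reading likelihoods (using 1 − P(present | H) for each absent reading):
  kimberlite pipe: 0.33 × (1 − 0.15) × 0.68 = 0.19074
  sediment-hosted zinc: 0.32 × (1 − 0.72) × 0.36 = 0.032256
  epithermal gold: 0.07 × (1 − 0.06) × 0.93 = 0.061194
  carbonatite: 0.28 × (1 − 0.47) × 0.43 = 0.063812
Normalizing constant Z = 0.19074 + 0.032256 + 0.061194 + 0.063812 = 0.348.
P(epithermal gold | evidence) = 0.061194 / 0.348 ≈ 0.176.

0.176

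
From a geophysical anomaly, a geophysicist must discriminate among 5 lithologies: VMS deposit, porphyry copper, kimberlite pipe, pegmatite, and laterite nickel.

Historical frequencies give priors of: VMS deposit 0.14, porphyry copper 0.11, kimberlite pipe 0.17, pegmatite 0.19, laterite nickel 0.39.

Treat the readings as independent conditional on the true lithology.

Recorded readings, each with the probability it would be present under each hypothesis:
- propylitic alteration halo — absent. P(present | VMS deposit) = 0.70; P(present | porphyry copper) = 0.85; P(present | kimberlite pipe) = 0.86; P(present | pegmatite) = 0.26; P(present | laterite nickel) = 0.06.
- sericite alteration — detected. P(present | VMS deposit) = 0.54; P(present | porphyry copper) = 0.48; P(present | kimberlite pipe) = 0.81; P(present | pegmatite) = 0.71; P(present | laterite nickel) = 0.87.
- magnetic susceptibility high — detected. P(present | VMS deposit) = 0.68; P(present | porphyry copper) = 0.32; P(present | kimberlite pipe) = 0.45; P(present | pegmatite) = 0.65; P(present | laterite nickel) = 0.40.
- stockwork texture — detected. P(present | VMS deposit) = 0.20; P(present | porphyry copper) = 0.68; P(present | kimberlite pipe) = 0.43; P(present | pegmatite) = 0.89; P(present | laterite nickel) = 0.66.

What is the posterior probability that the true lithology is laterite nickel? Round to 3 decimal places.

Multiply each prior by the joint likelihood of the reading pattern (using 1 − P(present | H) for each absent reading):
  VMS deposit: 0.14 × (1 − 0.70) × 0.54 × 0.68 × 0.20 = 0.0030845
  porphyry copper: 0.11 × (1 − 0.85) × 0.48 × 0.32 × 0.68 = 0.0017234
  kimberlite pipe: 0.17 × (1 − 0.86) × 0.81 × 0.45 × 0.43 = 0.0037303
  pegmatite: 0.19 × (1 − 0.26) × 0.71 × 0.65 × 0.89 = 0.057749
  laterite nickel: 0.39 × (1 − 0.06) × 0.87 × 0.40 × 0.66 = 0.084201
Marginal likelihood of the evidence = 0.15049.
P(laterite nickel | evidence) = 0.084201 / 0.15049 ≈ 0.560.

0.560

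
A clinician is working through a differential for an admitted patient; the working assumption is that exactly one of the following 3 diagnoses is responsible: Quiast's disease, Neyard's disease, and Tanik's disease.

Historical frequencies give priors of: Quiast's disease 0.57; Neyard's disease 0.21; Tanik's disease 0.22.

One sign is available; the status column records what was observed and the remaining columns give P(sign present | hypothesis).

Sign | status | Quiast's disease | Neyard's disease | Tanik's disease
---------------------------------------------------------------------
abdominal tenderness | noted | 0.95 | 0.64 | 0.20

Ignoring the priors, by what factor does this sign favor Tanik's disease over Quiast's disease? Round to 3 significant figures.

0.211

Likelihood of this sign under each hypothesis:
  Tanik's disease: 0.2
  Quiast's disease: 0.95
Bayes factor = 0.2 / 0.95 ≈ 0.211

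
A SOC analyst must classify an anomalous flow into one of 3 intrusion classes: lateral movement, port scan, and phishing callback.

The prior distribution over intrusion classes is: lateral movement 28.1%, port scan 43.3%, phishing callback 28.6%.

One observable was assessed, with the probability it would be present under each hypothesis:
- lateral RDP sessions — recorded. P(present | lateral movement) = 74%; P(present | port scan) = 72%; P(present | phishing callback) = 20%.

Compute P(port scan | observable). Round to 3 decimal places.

0.540

By Bayes' rule, the unnormalized weight for each hypothesis is prior × likelihood:
  lateral movement: 0.281 × 0.74 = 0.20794
  port scan: 0.433 × 0.72 = 0.31176
  phishing callback: 0.286 × 0.20 = 0.0572
The unnormalized weights sum to 0.5769.
P(port scan | evidence) = 0.31176 / 0.5769 ≈ 0.540.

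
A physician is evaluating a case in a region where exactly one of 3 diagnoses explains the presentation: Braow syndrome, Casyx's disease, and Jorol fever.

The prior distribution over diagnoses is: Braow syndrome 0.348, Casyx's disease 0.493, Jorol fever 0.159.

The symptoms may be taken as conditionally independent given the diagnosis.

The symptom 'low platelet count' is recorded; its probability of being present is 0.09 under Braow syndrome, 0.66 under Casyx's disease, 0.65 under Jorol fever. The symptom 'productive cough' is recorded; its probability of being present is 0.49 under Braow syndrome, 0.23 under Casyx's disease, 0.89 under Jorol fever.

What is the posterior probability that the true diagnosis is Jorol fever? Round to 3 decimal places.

0.505

For each hypothesis, the unnormalized posterior weight is prior × product of the symptom likelihoods:
  Braow syndrome: 0.348 × 0.09 × 0.49 = 0.015347
  Casyx's disease: 0.493 × 0.66 × 0.23 = 0.074837
  Jorol fever: 0.159 × 0.65 × 0.89 = 0.091982
The unnormalized weights sum to 0.18217.
P(Jorol fever | evidence) = 0.091982 / 0.18217 ≈ 0.505.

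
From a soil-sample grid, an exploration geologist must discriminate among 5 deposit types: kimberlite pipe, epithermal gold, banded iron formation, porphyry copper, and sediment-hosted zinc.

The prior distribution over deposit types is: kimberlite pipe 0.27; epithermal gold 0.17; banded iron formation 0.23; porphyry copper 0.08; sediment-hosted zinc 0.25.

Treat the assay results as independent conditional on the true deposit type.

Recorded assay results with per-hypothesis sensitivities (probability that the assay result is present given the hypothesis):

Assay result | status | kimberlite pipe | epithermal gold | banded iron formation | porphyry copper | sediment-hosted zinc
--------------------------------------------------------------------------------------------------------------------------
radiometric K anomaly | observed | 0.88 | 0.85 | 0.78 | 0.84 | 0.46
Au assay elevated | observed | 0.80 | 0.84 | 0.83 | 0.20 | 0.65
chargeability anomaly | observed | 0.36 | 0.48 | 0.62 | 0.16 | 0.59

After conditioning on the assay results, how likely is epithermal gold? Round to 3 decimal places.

Multiply each prior by the joint likelihood of the assay result pattern:
  kimberlite pipe: 0.27 × 0.88 × 0.80 × 0.36 = 0.068429
  epithermal gold: 0.17 × 0.85 × 0.84 × 0.48 = 0.058262
  banded iron formation: 0.23 × 0.78 × 0.83 × 0.62 = 0.092319
  porphyry copper: 0.08 × 0.84 × 0.20 × 0.16 = 0.0021504
  sediment-hosted zinc: 0.25 × 0.46 × 0.65 × 0.59 = 0.044103
Normalizing constant Z = 0.068429 + 0.058262 + 0.092319 + 0.0021504 + 0.044103 = 0.26526.
P(epithermal gold | evidence) = 0.058262 / 0.26526 ≈ 0.220.

0.220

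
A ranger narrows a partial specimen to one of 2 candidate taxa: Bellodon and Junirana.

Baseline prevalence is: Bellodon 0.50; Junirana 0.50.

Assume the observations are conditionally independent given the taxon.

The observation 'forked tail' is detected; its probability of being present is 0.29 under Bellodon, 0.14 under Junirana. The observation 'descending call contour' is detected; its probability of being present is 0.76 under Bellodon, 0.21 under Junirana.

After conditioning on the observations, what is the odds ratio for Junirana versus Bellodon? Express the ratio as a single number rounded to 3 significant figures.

Posterior odds equal prior odds times the likelihood ratio; only the two competing hypotheses matter.
  Junirana: 0.50 × 0.14 × 0.21 = 0.0147
  Bellodon: 0.50 × 0.29 × 0.76 = 0.1102
Posterior odds = 0.0147 / 0.1102 ≈ 0.133.

0.133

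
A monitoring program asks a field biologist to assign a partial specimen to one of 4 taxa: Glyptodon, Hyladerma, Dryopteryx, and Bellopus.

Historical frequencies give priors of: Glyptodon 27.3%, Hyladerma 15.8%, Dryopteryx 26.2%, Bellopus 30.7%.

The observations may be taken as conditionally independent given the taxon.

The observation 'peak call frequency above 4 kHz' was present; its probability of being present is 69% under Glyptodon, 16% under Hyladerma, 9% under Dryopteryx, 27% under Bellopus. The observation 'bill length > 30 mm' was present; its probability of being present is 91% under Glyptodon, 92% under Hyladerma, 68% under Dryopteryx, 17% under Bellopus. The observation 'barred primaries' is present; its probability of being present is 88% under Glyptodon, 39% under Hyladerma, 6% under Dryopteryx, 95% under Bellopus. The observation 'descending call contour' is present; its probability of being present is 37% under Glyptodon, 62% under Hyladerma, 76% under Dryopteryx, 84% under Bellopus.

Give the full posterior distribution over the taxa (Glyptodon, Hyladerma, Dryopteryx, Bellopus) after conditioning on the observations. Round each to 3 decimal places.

0.760, 0.077, 0.010, 0.153

For each hypothesis, the unnormalized posterior weight is prior × product of the observation likelihoods:
  Glyptodon: 0.273 × 0.69 × 0.91 × 0.88 × 0.37 = 0.055813
  Hyladerma: 0.158 × 0.16 × 0.92 × 0.39 × 0.62 = 0.0056237
  Dryopteryx: 0.262 × 0.09 × 0.68 × 0.06 × 0.76 = 0.00073117
  Bellopus: 0.307 × 0.27 × 0.17 × 0.95 × 0.84 = 0.011245
The unnormalized weights sum to 0.073413.
P(Glyptodon | evidence) = 0.055813 / 0.073413 ≈ 0.760
P(Hyladerma | evidence) = 0.0056237 / 0.073413 ≈ 0.077
P(Dryopteryx | evidence) = 0.00073117 / 0.073413 ≈ 0.010
P(Bellopus | evidence) = 0.011245 / 0.073413 ≈ 0.153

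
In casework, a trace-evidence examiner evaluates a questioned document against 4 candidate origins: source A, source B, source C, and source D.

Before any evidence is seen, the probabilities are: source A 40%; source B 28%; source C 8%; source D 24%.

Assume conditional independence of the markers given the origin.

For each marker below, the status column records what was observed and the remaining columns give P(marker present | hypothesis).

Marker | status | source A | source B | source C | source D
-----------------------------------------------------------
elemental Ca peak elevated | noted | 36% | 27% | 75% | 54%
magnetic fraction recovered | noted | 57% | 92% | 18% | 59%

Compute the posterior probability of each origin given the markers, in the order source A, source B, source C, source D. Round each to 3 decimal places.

0.344, 0.291, 0.045, 0.320

By Bayes' rule with conditional independence, the unnormalized weight for each hypothesis is prior × ∏ likelihoods:
  source A: 0.40 × 0.36 × 0.57 = 0.08208
  source B: 0.28 × 0.27 × 0.92 = 0.069552
  source C: 0.08 × 0.75 × 0.18 = 0.0108
  source D: 0.24 × 0.54 × 0.59 = 0.076464
Normalizing constant Z = 0.08208 + 0.069552 + 0.0108 + 0.076464 = 0.2389.
P(source A | evidence) = 0.08208 / 0.2389 ≈ 0.344
P(source B | evidence) = 0.069552 / 0.2389 ≈ 0.291
P(source C | evidence) = 0.0108 / 0.2389 ≈ 0.045
P(source D | evidence) = 0.076464 / 0.2389 ≈ 0.320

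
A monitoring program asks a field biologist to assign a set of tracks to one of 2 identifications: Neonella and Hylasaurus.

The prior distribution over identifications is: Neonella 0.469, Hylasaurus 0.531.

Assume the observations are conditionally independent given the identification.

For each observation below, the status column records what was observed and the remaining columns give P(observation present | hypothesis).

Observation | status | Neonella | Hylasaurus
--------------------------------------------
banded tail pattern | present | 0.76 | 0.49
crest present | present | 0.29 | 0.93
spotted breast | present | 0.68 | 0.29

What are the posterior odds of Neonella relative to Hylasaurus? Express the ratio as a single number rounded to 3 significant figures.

1.00

Posterior odds equal prior odds times the likelihood ratio; only the two competing hypotheses matter.
  Neonella: 0.469 × 0.76 × 0.29 × 0.68 = 0.07029
  Hylasaurus: 0.531 × 0.49 × 0.93 × 0.29 = 0.070173
Posterior odds = 0.07029 / 0.070173 ≈ 1.00.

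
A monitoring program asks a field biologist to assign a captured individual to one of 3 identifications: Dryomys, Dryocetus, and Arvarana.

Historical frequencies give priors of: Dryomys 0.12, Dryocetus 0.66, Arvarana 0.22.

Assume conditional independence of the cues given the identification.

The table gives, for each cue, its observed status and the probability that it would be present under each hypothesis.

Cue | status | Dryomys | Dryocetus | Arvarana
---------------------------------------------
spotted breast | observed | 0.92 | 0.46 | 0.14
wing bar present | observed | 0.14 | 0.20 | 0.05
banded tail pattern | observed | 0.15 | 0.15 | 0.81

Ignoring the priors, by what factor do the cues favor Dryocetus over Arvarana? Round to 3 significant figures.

The Bayes factor is the ratio of the joint likelihoods of the cue pattern under the two hypotheses.
  Dryocetus: 0.46 × 0.20 × 0.15 = 0.0138
  Arvarana: 0.14 × 0.05 × 0.81 = 0.00567
Bayes factor = 0.0138 / 0.00567 ≈ 2.43

2.43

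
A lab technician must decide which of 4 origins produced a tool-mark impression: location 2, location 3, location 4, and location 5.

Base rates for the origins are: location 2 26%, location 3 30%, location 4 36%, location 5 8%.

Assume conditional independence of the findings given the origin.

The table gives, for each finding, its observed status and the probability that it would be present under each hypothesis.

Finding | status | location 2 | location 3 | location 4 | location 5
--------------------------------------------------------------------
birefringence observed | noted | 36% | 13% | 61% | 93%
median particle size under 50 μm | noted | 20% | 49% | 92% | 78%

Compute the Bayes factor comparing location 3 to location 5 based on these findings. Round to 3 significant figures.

0.0878

The Bayes factor is the ratio of the joint likelihoods of the evidence pattern under the two hypotheses.
  location 3: 0.13 × 0.49 = 0.0637
  location 5: 0.93 × 0.78 = 0.7254
Bayes factor = 0.0637 / 0.7254 ≈ 0.0878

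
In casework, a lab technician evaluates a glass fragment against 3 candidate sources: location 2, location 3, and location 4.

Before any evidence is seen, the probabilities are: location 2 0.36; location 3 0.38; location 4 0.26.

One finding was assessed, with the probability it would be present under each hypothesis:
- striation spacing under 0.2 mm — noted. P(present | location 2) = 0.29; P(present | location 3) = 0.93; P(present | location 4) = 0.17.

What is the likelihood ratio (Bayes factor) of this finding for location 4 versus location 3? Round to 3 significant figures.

0.183

The Bayes factor is the ratio of the two likelihoods.
  location 4: 0.17
  location 3: 0.93
Bayes factor = 0.17 / 0.93 ≈ 0.183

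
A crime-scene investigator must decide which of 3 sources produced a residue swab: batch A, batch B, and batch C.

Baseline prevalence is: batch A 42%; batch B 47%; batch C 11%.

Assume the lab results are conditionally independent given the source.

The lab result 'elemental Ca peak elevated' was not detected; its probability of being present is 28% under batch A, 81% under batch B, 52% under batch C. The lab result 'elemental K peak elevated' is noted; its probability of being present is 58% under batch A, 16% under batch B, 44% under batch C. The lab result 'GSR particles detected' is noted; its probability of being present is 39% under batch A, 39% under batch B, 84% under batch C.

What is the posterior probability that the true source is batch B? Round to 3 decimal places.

0.060

For each hypothesis, the unnormalized posterior weight is prior × product of the lab result likelihoods (using 1 − P(present | H) for each absent lab result):
  batch A: 0.42 × (1 − 0.28) × 0.58 × 0.39 = 0.068403
  batch B: 0.47 × (1 − 0.81) × 0.16 × 0.39 = 0.0055723
  batch C: 0.11 × (1 − 0.52) × 0.44 × 0.84 = 0.019515
The unnormalized weights sum to 0.09349.
P(batch B | evidence) = 0.0055723 / 0.09349 ≈ 0.060.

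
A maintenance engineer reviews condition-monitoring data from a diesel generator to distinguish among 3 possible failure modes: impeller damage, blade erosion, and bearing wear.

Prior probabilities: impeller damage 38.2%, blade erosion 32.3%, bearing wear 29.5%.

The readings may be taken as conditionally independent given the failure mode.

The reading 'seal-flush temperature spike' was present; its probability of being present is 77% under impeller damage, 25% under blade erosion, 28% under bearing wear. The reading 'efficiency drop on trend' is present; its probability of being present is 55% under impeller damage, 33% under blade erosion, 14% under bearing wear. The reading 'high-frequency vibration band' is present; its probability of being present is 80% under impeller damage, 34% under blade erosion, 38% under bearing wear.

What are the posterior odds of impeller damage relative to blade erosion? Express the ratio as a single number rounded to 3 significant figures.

The normalizing constant cancels in an odds ratio, so compute prior × likelihood for the two hypotheses only:
  impeller damage: 0.382 × 0.77 × 0.55 × 0.80 = 0.12942
  blade erosion: 0.323 × 0.25 × 0.33 × 0.34 = 0.0090602
Posterior odds = 0.12942 / 0.0090602 ≈ 14.3.

14.3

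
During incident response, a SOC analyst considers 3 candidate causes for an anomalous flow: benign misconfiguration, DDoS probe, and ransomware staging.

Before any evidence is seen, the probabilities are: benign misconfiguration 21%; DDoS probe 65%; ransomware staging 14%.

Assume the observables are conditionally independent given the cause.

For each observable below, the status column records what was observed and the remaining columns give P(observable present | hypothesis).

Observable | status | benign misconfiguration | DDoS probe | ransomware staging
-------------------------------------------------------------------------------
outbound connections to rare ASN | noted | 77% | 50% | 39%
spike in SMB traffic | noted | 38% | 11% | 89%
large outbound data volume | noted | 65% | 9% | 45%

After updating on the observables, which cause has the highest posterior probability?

By Bayes' rule with conditional independence, the unnormalized weight for each hypothesis is prior × ∏ likelihoods:
  benign misconfiguration: 0.21 × 0.77 × 0.38 × 0.65 = 0.03994
  DDoS probe: 0.65 × 0.50 × 0.11 × 0.09 = 0.0032175
  ransomware staging: 0.14 × 0.39 × 0.89 × 0.45 = 0.021867
The unnormalized weights sum to 0.065025.
P(benign misconfiguration | evidence) ≈ 0.03994 / 0.065025 ≈ 0.614
P(DDoS probe | evidence) ≈ 0.0032175 / 0.065025 ≈ 0.049
P(ransomware staging | evidence) ≈ 0.021867 / 0.065025 ≈ 0.336
The largest is 0.614, so benign misconfiguration is most probable.

benign misconfiguration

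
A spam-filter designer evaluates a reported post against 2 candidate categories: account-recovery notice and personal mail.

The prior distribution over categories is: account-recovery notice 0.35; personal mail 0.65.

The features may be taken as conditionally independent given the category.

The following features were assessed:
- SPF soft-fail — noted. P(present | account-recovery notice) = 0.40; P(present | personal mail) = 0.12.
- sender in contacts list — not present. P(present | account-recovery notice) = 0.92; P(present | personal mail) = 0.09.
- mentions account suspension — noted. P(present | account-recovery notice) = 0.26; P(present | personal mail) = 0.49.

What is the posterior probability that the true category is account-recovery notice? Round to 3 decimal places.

Multiply each prior by the joint likelihood of the feature pattern (using 1 − P(present | H) for each absent feature):
  account-recovery notice: 0.35 × 0.40 × (1 − 0.92) × 0.26 = 0.002912
  personal mail: 0.65 × 0.12 × (1 − 0.09) × 0.49 = 0.03478
Marginal likelihood of the evidence = 0.037692.
P(account-recovery notice | evidence) = 0.002912 / 0.037692 ≈ 0.077.

0.077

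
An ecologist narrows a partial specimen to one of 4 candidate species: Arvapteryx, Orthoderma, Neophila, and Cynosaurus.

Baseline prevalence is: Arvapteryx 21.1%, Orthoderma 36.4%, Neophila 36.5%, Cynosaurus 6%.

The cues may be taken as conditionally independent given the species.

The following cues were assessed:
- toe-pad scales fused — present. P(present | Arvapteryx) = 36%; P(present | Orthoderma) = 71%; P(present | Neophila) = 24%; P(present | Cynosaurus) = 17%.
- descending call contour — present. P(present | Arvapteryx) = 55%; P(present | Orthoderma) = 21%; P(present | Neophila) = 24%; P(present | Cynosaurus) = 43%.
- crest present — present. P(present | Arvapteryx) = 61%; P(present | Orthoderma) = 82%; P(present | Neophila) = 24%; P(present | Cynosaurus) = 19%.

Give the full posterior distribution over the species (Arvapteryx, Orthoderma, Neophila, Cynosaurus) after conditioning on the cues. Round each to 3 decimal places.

0.336, 0.587, 0.067, 0.011

By Bayes' rule with conditional independence, the unnormalized weight for each hypothesis is prior × ∏ likelihoods:
  Arvapteryx: 0.211 × 0.36 × 0.55 × 0.61 = 0.025485
  Orthoderma: 0.364 × 0.71 × 0.21 × 0.82 = 0.044503
  Neophila: 0.365 × 0.24 × 0.24 × 0.24 = 0.0050458
  Cynosaurus: 0.060 × 0.17 × 0.43 × 0.19 = 0.00083334
Marginal likelihood of the evidence = 0.075867.
P(Arvapteryx | evidence) = 0.025485 / 0.075867 ≈ 0.336
P(Orthoderma | evidence) = 0.044503 / 0.075867 ≈ 0.587
P(Neophila | evidence) = 0.0050458 / 0.075867 ≈ 0.067
P(Cynosaurus | evidence) = 0.00083334 / 0.075867 ≈ 0.011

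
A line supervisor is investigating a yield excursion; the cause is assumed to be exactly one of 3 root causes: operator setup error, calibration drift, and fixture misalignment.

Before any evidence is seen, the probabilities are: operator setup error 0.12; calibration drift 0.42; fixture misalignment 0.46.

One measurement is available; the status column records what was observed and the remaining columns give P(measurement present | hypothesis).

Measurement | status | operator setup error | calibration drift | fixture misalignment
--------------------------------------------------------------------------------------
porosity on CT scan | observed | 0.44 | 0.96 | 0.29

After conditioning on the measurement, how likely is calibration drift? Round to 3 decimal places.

0.684

By Bayes' rule, the unnormalized weight for each hypothesis is prior × likelihood:
  operator setup error: 0.12 × 0.44 = 0.0528
  calibration drift: 0.42 × 0.96 = 0.4032
  fixture misalignment: 0.46 × 0.29 = 0.1334
Marginal likelihood of the evidence = 0.5894.
P(calibration drift | evidence) = 0.4032 / 0.5894 ≈ 0.684.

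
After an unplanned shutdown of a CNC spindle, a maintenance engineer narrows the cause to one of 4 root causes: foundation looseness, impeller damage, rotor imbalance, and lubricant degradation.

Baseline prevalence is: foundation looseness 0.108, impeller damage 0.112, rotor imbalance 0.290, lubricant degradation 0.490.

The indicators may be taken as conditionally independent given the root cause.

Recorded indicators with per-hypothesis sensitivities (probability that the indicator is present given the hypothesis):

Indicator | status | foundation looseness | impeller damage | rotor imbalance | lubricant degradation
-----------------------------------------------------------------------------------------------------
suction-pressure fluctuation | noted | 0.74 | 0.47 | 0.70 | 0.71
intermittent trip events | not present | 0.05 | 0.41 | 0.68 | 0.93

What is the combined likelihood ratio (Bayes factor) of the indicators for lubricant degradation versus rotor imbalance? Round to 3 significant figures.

Joint likelihood of the indicator pattern under each hypothesis (using 1 − P(present | H) for each absent indicator):
  lubricant degradation: 0.71 × (1 − 0.93) = 0.0497
  rotor imbalance: 0.70 × (1 − 0.68) = 0.224
Bayes factor = 0.0497 / 0.224 ≈ 0.222

0.222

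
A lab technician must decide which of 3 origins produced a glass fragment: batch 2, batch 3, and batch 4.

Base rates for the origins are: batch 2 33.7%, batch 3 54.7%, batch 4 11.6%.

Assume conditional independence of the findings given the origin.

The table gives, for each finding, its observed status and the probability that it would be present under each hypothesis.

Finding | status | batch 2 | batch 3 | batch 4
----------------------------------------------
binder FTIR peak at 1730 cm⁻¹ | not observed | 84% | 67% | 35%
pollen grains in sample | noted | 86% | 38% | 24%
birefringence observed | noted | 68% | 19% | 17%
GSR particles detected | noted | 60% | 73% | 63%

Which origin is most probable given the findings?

batch 2

For each hypothesis, the unnormalized posterior weight is prior × product of the finding likelihoods (using 1 − P(present | H) for each absent finding):
  batch 2: 0.337 × (1 − 0.84) × 0.86 × 0.68 × 0.60 = 0.018919
  batch 3: 0.547 × (1 − 0.67) × 0.38 × 0.19 × 0.73 = 0.009514
  batch 4: 0.116 × (1 − 0.35) × 0.24 × 0.17 × 0.63 = 0.0019381
Marginal likelihood of the evidence = 0.030371.
P(batch 2 | evidence) ≈ 0.018919 / 0.030371 ≈ 0.623
P(batch 3 | evidence) ≈ 0.009514 / 0.030371 ≈ 0.313
P(batch 4 | evidence) ≈ 0.0019381 / 0.030371 ≈ 0.064
The largest is 0.623, so batch 2 is most probable.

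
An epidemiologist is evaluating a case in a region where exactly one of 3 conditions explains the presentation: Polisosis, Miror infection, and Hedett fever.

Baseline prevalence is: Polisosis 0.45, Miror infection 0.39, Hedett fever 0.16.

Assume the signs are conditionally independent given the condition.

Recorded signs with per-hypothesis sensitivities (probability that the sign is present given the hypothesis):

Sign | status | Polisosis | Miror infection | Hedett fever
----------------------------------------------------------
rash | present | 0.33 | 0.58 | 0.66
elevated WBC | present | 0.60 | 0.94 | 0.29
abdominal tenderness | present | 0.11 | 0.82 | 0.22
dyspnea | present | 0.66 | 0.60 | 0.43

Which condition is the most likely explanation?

For each hypothesis, the unnormalized posterior weight is prior × product of the sign likelihoods:
  Polisosis: 0.45 × 0.33 × 0.60 × 0.11 × 0.66 = 0.0064687
  Miror infection: 0.39 × 0.58 × 0.94 × 0.82 × 0.60 = 0.10461
  Hedett fever: 0.16 × 0.66 × 0.29 × 0.22 × 0.43 = 0.002897
Marginal likelihood of the evidence = 0.11398.
P(Polisosis | evidence) ≈ 0.0064687 / 0.11398 ≈ 0.057
P(Miror infection | evidence) ≈ 0.10461 / 0.11398 ≈ 0.918
P(Hedett fever | evidence) ≈ 0.002897 / 0.11398 ≈ 0.025
The largest is 0.918, so Miror infection is most probable.

Miror infection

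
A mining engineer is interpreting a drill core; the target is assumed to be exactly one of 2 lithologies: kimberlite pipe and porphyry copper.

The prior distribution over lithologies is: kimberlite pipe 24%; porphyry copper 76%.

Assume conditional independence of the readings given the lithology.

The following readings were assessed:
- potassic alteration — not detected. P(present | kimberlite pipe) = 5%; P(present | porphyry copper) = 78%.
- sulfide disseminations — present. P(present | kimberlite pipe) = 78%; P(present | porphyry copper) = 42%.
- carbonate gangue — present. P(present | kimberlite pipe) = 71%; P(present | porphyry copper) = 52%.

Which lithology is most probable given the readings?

Multiply each prior by the joint likelihood of the reading pattern (using 1 − P(present | H) for each absent reading):
  kimberlite pipe: 0.24 × (1 − 0.05) × 0.78 × 0.71 = 0.12627
  porphyry copper: 0.76 × (1 − 0.78) × 0.42 × 0.52 = 0.036516
Normalizing constant Z = 0.12627 + 0.036516 = 0.16278.
P(kimberlite pipe | evidence) ≈ 0.12627 / 0.16278 ≈ 0.776
P(porphyry copper | evidence) ≈ 0.036516 / 0.16278 ≈ 0.224
The largest is 0.776, so kimberlite pipe is most probable.

kimberlite pipe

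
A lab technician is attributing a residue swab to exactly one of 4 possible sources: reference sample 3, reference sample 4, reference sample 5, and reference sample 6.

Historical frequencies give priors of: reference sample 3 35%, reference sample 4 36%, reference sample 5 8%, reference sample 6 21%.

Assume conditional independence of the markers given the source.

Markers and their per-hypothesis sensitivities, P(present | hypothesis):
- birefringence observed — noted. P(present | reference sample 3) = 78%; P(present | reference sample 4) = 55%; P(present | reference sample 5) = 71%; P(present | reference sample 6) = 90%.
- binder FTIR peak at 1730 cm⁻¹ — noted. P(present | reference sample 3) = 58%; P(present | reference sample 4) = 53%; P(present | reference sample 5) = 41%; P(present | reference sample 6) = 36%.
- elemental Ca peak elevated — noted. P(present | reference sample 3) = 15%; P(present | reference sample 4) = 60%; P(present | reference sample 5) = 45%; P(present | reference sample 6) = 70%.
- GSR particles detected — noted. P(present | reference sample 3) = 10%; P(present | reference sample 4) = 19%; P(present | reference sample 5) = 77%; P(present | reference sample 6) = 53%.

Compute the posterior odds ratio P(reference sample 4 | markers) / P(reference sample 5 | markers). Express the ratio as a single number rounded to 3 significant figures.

1.48

Unnormalized posterior weight (prior times the marker likelihoods) for each of the two hypotheses:
  reference sample 4: 0.36 × 0.55 × 0.53 × 0.60 × 0.19 = 0.011963
  reference sample 5: 0.08 × 0.71 × 0.41 × 0.45 × 0.77 = 0.0080693
Odds(reference sample 4 : reference sample 5) = 0.011963 / 0.0080693 ≈ 1.48.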